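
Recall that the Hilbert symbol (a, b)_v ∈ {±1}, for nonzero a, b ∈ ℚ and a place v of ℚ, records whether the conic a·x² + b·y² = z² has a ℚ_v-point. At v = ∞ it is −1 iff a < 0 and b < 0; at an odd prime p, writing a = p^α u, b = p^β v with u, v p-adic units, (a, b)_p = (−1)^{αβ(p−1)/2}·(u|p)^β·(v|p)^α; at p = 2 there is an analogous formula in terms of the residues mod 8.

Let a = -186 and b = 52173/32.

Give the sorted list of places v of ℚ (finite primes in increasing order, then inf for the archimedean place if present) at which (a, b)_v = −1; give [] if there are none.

[3, 31]

Mod squares: a ≡ -186, b ≡ 11594. Check v ∈ {∞, 2, 3, 11, 17, 31}.
v=31: a=31^1·(≡25), b=31^1·(≡9) mod 31; (25|31)=+1, (9|31)=+1; (−1)^{1·1·15}·(+1)^1·(+1)^1 = -1.
v=2: v_2(a)=1, v_2(b)=-5; units ≡ 3, 5 (mod 8); ε·ε+αω+βω = 1·0+1·1+-5·1 ≡ 0  ⇒  (a,b)_2 = +1.
v=∞: -186 < 0 and 11594 > 0  ⇒  (a,b)_∞ = +1.
v=3: a=3^1·(≡1), b=3^2·(≡2) mod 3; (1|3)=+1, (2|3)=-1; (−1)^{1·2·1}·(+1)^2·(-1)^1 = -1.
v=17: a=17^0·(≡1), b=17^1·(≡4) mod 17; (1|17)=+1, (4|17)=+1; (−1)^{0·1·8}·(+1)^1·(+1)^0 = +1.
v=11: a=11^0·(≡1), b=11^1·(≡9) mod 11; (1|11)=+1, (9|11)=+1; (−1)^{0·1·5}·(+1)^1·(+1)^0 = +1.
Ram(-186, 11594) = {3, 31}; no ℚ_3-point on the conic.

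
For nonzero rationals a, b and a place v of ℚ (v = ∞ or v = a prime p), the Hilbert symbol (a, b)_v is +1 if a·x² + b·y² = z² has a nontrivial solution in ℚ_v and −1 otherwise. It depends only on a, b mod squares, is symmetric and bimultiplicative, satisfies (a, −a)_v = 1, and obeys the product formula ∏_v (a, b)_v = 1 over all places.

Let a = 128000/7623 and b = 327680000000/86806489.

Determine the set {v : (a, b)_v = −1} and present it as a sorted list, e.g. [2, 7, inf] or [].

Mod squares: a ≡ 35, b ≡ 5. Check v ∈ {∞, 2, 3, 5, 7, 11}.
v=2: v_2(a)=10, v_2(b)=22; units ≡ 3, 5 (mod 8); ε·ε+αω+βω = 1·0+10·1+22·1 ≡ 0  ⇒  (a,b)_2 = +1.
v=3: a=3^-2·(≡2), b=3^0·(≡2) mod 3; (2|3)=-1, (2|3)=-1; (−1)^{-2·0·1}·(-1)^0·(-1)^-2 = +1.
v=5: a=5^3·(≡3), b=5^7·(≡1) mod 5; (3|5)=-1, (1|5)=+1; (−1)^{3·7·2}·(-1)^7·(+1)^3 = -1.
v=∞: 35 > 0 and 5 > 0  ⇒  (a,b)_∞ = +1.
v=11: a=11^-2·(≡6), b=11^-6·(≡9) mod 11; (6|11)=-1, (9|11)=+1; (−1)^{-2·-6·5}·(-1)^-6·(+1)^-2 = +1.
v=7: a=7^-1·(≡3), b=7^-2·(≡3) mod 7; (3|7)=-1, (3|7)=-1; (−1)^{-1·-2·3}·(-1)^-2·(-1)^-1 = -1.
Ram(35, 5) = {5, 7}; no ℚ_5-point on the conic.

[5, 7]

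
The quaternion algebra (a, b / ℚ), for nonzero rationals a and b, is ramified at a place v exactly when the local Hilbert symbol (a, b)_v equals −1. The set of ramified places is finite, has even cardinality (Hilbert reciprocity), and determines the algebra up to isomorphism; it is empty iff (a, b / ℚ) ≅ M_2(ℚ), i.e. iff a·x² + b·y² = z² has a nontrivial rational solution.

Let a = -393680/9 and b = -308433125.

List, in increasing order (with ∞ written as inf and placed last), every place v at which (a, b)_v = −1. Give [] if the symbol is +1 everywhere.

Mod squares: a ≡ -24605, b ≡ -493493. Check v ∈ {∞, 2, 3, 5, 7, 11, 13, 17, 19, 29, 37}.
v=2: v_2(a)=4, v_2(b)=0; units ≡ 3, 3 (mod 8); ε·ε+αω+βω = 1·1+4·1+0·1 ≡ 1  ⇒  (a,b)_2 = -1.
v=7: a=7^1·(≡6), b=7^1·(≡3) mod 7; (6|7)=-1, (3|7)=-1; (−1)^{1·1·3}·(-1)^1·(-1)^1 = -1.
v=19: a=19^1·(≡1), b=19^0·(≡12) mod 19; (1|19)=+1, (12|19)=-1; (−1)^{1·0·9}·(+1)^0·(-1)^1 = -1.
v=11: a=11^0·(≡6), b=11^1·(≡10) mod 11; (6|11)=-1, (10|11)=-1; (−1)^{0·1·5}·(-1)^1·(-1)^0 = -1.
v=3: a=3^-2·(≡1), b=3^0·(≡1) mod 3; (1|3)=+1, (1|3)=+1; (−1)^{-2·0·1}·(+1)^0·(+1)^-2 = +1.
v=∞: -24605 < 0 and -493493 < 0  ⇒  (a,b)_∞ = -1.
v=29: a=29^0·(≡22), b=29^1·(≡9) mod 29; (22|29)=+1, (9|29)=+1; (−1)^{0·1·14}·(+1)^1·(+1)^0 = +1.
v=5: a=5^1·(≡1), b=5^4·(≡2) mod 5; (1|5)=+1, (2|5)=-1; (−1)^{1·4·2}·(+1)^4·(-1)^1 = -1.
v=17: a=17^0·(≡12), b=17^1·(≡6) mod 17; (12|17)=-1, (6|17)=-1; (−1)^{0·1·8}·(-1)^1·(-1)^0 = -1.
v=13: a=13^0·(≡10), b=13^1·(≡12) mod 13; (10|13)=+1, (12|13)=+1; (−1)^{0·1·6}·(+1)^1·(+1)^0 = +1.
v=37: a=37^1·(≡10), b=37^0·(≡22) mod 37; (10|37)=+1, (22|37)=-1; (−1)^{1·0·18}·(+1)^0·(-1)^1 = -1.
(-24605, -493493 / ℚ) ramifies at {2, 5, 7, 11, 17, 19, 37, ∞}: a division algebra.

[2, 5, 7, 11, 17, 19, 37, inf]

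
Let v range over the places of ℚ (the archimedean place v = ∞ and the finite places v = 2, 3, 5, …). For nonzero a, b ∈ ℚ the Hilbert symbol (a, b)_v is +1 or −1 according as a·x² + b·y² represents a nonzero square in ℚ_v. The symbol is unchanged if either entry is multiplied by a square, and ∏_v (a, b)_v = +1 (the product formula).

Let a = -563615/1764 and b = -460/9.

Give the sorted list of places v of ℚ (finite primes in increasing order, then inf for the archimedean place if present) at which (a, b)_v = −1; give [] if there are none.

(a, b) ≡ (-3335, -115) mod (ℚ^×)²; places V = {2, 3, 5, 7, 13, 23, 29, ∞}.
(a,b)_7: α=-2, u≡4; β=0, v≡1 (mod 7); (4|7)=+1, (1|7)=+1; sign (−1)^0·+1^0·+1^-2 = +1.
(a,b)_5: α=1, u≡3; β=1, v≡2 (mod 5); (3|5)=-1, (2|5)=-1; sign (−1)^0·-1^1·-1^1 = +1.
(a,b)_13: α=2, u≡5; β=0, v≡11 (mod 13); (5|13)=-1, (11|13)=-1; sign (−1)^0·-1^0·-1^2 = +1.
(a,b)_3: α=-2, u≡1; β=-2, v≡2 (mod 3); (1|3)=+1, (2|3)=-1; sign (−1)^0·+1^-2·-1^-2 = +1.
(a,b)_23: α=1, u≡8; β=1, v≡8 (mod 23); (8|23)=+1, (8|23)=+1; sign (−1)^1·+1^1·+1^1 = -1.
(a,b)_∞: sgn(-3335)=−, sgn(-115)=−, so -1.
(a,b)_29: α=1, u≡1; β=0, v≡23 (mod 29); (1|29)=+1, (23|29)=+1; sign (−1)^0·+1^0·+1^1 = +1.
(a,b)_2: α=-2, β=2; u≡1, v≡5 (mod 8); ε(u)ε(v)=0·0, αω(v)=-2·1, βω(u)=2·0; sum ≡ 0  ⇒  +1.
(-3335, -115 / ℚ) ramifies at {23, ∞}: a division algebra.

[23, inf]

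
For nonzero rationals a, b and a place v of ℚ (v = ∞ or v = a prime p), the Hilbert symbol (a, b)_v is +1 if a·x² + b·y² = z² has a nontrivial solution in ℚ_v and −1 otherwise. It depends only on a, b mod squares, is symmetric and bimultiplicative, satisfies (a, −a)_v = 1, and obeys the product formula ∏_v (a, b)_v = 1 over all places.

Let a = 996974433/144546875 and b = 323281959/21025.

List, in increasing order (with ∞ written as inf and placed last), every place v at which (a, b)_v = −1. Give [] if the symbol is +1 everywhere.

[2, 3]

(a, b) ≡ (3003, 231) mod (ℚ^×)²; places V = {2, 3, 5, 7, 11, 13, 29, ∞}.
(a,b)_11: α=-1, u≡5; β=1, v≡2 (mod 11); (5|11)=+1, (2|11)=-1; sign (−1)^1·+1^1·-1^-1 = +1.
(a,b)_29: α=-2, u≡1; β=-2, v≡9 (mod 29); (1|29)=+1, (9|29)=+1; sign (−1)^0·+1^-2·+1^-2 = +1.
(a,b)_2: α=0, β=0; u≡3, v≡7 (mod 8); ε(u)ε(v)=1·1, αω(v)=0·0, βω(u)=0·1; sum ≡ 1  ⇒  -1.
(a,b)_5: α=-6, u≡3; β=-2, v≡4 (mod 5); (3|5)=-1, (4|5)=+1; sign (−1)^0·-1^-2·+1^-6 = +1.
(a,b)_3: α=3, u≡2; β=1, v≡2 (mod 3); (2|3)=-1, (2|3)=-1; sign (−1)^1·-1^1·-1^3 = -1.
(a,b)_7: α=5, u≡2; β=3, v≡3 (mod 7); (2|7)=+1, (3|7)=-1; sign (−1)^1·+1^3·-1^5 = +1.
(a,b)_∞: sgn(3003)=+, sgn(231)=+, so +1.
(a,b)_13: α=3, u≡10; β=4, v≡12 (mod 13); (10|13)=+1, (12|13)=+1; sign (−1)^0·+1^4·+1^3 = +1.
(3003, 231 / ℚ) ramifies at {2, 3}: a division algebra.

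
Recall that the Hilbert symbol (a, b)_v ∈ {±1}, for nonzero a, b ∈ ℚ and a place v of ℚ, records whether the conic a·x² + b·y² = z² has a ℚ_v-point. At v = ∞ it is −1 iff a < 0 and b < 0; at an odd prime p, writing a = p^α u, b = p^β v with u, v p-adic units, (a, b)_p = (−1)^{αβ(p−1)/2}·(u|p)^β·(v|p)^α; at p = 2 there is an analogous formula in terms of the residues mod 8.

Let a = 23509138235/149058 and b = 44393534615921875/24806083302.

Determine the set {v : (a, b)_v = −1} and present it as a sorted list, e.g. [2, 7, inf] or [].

[2, 5, 11, 19]

(a, b) ≡ (48070, 418) mod (ℚ^×)²; places V = {2, 3, 5, 7, 11, 13, 17, 19, 23, 41, 43, ∞}.
(a,b)_13: α=-2, u≡1; β=-2, v≡7 (mod 13); (1|13)=+1, (7|13)=-1; sign (−1)^0·+1^-2·-1^-2 = +1.
(a,b)_23: α=3, u≡5; β=4, v≡18 (mod 23); (5|23)=-1, (18|23)=+1; sign (−1)^0·-1^4·+1^3 = +1.
(a,b)_17: α=0, u≡12; β=2, v≡6 (mod 17); (12|17)=-1, (6|17)=-1; sign (−1)^0·-1^2·-1^0 = +1.
(a,b)_∞: sgn(48070)=+, sgn(418)=+, so +1.
(a,b)_5: α=1, u≡4; β=6, v≡2 (mod 5); (4|5)=+1, (2|5)=-1; sign (−1)^0·+1^6·-1^1 = -1.
(a,b)_41: α=0, u≡8; β=-2, v≡21 (mod 41); (8|41)=+1, (21|41)=+1; sign (−1)^0·+1^-2·+1^0 = +1.
(a,b)_19: α=1, u≡10; β=1, v≡14 (mod 19); (10|19)=-1, (14|19)=-1; sign (−1)^1·-1^1·-1^1 = -1.
(a,b)_7: α=-2, u≡4; β=-2, v≡5 (mod 7); (4|7)=+1, (5|7)=-1; sign (−1)^0·+1^-2·-1^-2 = +1.
(a,b)_11: α=1, u≡5; β=-1, v≡1 (mod 11); (5|11)=+1, (1|11)=+1; sign (−1)^1·+1^-1·+1^1 = -1.
(a,b)_2: α=-1, β=-1; u≡3, v≡1 (mod 8); ε(u)ε(v)=1·0, αω(v)=-1·0, βω(u)=-1·1; sum ≡ 1  ⇒  -1.
(a,b)_43: α=2, u≡3; β=2, v≡35 (mod 43); (3|43)=-1, (35|43)=+1; sign (−1)^0·-1^2·+1^2 = +1.
(a,b)_3: α=-2, u≡1; β=-4, v≡1 (mod 3); (1|3)=+1, (1|3)=+1; sign (−1)^0·+1^-4·+1^-2 = +1.
Ram(48070, 418) = {2, 5, 11, 19}; no ℚ_2-point on the conic.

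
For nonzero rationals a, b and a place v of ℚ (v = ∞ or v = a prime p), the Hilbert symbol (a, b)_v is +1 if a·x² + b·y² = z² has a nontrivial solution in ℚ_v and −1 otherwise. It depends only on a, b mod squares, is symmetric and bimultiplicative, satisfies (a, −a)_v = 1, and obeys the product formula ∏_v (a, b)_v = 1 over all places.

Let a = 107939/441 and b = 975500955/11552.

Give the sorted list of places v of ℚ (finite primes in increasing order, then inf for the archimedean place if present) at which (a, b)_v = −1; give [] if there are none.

Mod squares: a ≡ 299, b ≡ 7590. Check v ∈ {∞, 2, 3, 5, 7, 11, 13, 19, 23}.
v=7: a=7^-2·(≡3), b=7^0·(≡1) mod 7; (3|7)=-1, (1|7)=+1; (−1)^{-2·0·3}·(-1)^0·(+1)^-2 = +1.
v=19: a=19^2·(≡13), b=19^-2·(≡11) mod 19; (13|19)=-1, (11|19)=+1; (−1)^{2·-2·9}·(-1)^-2·(+1)^2 = +1.
v=23: a=23^1·(≡6), b=23^1·(≡16) mod 23; (6|23)=+1, (16|23)=+1; (−1)^{1·1·11}·(+1)^1·(+1)^1 = -1.
v=5: a=5^0·(≡4), b=5^1·(≡3) mod 5; (4|5)=+1, (3|5)=-1; (−1)^{0·1·2}·(+1)^1·(-1)^0 = +1.
v=∞: 299 > 0 and 7590 > 0  ⇒  (a,b)_∞ = +1.
v=13: a=13^1·(≡4), b=13^4·(≡7) mod 13; (4|13)=+1, (7|13)=-1; (−1)^{1·4·6}·(+1)^4·(-1)^1 = -1.
v=11: a=11^0·(≡7), b=11^1·(≡2) mod 11; (7|11)=-1, (2|11)=-1; (−1)^{0·1·5}·(-1)^1·(-1)^0 = -1.
v=2: v_2(a)=0, v_2(b)=-5; units ≡ 3, 3 (mod 8); ε·ε+αω+βω = 1·1+0·1+-5·1 ≡ 0  ⇒  (a,b)_2 = +1.
v=3: a=3^-2·(≡2), b=3^3·(≡1) mod 3; (2|3)=-1, (1|3)=+1; (−1)^{-2·3·1}·(-1)^3·(+1)^-2 = -1.
(299, 7590 / ℚ) ramifies at {3, 11, 13, 23}: a division algebra.

[3, 11, 13, 23]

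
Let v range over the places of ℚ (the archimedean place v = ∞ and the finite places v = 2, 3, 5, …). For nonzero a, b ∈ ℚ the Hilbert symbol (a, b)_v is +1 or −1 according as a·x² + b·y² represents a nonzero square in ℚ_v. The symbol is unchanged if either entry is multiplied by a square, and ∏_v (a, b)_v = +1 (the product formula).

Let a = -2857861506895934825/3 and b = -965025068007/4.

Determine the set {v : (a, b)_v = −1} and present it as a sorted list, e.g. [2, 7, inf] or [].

(a, b) ≡ (-1131, -138567) mod (ℚ^×)²; places V = {2, 3, 5, 7, 11, 13, 17, 19, 29, ∞}.
(a,b)_19: α=2, u≡16; β=1, v≡3 (mod 19); (16|19)=+1, (3|19)=-1; sign (−1)^0·+1^1·-1^2 = +1.
(a,b)_13: α=5, u≡1; β=3, v≡3 (mod 13); (1|13)=+1, (3|13)=+1; sign (−1)^0·+1^3·+1^5 = +1.
(a,b)_17: α=2, u≡15; β=1, v≡2 (mod 17); (15|17)=+1, (2|17)=+1; sign (−1)^0·+1^1·+1^2 = +1.
(a,b)_3: α=-1, u≡1; β=1, v≡2 (mod 3); (1|3)=+1, (2|3)=-1; sign (−1)^1·+1^1·-1^-1 = +1.
(a,b)_11: α=2, u≡10; β=1, v≡5 (mod 11); (10|11)=-1, (5|11)=+1; sign (−1)^0·-1^1·+1^2 = -1.
(a,b)_2: α=0, β=-2; u≡5, v≡1 (mod 8); ε(u)ε(v)=0·0, αω(v)=0·0, βω(u)=-2·1; sum ≡ 0  ⇒  +1.
(a,b)_5: α=2, u≡4; β=0, v≡2 (mod 5); (4|5)=+1, (2|5)=-1; sign (−1)^0·+1^0·-1^2 = +1.
(a,b)_29: α=3, u≡2; β=2, v≡9 (mod 29); (2|29)=-1, (9|29)=+1; sign (−1)^0·-1^2·+1^3 = +1.
(a,b)_∞: sgn(-1131)=−, sgn(-138567)=−, so -1.
(a,b)_7: α=0, u≡5; β=2, v≡3 (mod 7); (5|7)=-1, (3|7)=-1; sign (−1)^0·-1^2·-1^0 = +1.
|Ram(-1131, -138567)| = 2, even; anisotropic at {11, ∞}.

[11, inf]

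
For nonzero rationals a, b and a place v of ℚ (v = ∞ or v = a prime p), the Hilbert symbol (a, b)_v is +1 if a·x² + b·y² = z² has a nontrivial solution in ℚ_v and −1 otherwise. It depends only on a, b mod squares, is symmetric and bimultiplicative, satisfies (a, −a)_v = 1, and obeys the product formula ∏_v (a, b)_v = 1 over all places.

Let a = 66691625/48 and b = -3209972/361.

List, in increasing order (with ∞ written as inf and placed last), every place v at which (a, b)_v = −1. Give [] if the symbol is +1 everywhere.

[2, 5, 37, 41]

(a, b) ≡ (47355, -1517) mod (ℚ^×)²; places V = {2, 3, 5, 7, 11, 13, 19, 23, 37, 41, ∞}.
(a,b)_19: α=0, u≡1; β=-2, v≡2 (mod 19); (1|19)=+1, (2|19)=-1; sign (−1)^0·+1^-2·-1^0 = +1.
(a,b)_41: α=1, u≡28; β=1, v≡8 (mod 41); (28|41)=-1, (8|41)=+1; sign (−1)^0·-1^1·+1^1 = -1.
(a,b)_3: α=-1, u≡2; β=0, v≡1 (mod 3); (2|3)=-1, (1|3)=+1; sign (−1)^0·-1^0·+1^-1 = +1.
(a,b)_37: α=0, u≡18; β=1, v≡36 (mod 37); (18|37)=-1, (36|37)=+1; sign (−1)^0·-1^1·+1^0 = -1.
(a,b)_∞: sgn(47355)=+, sgn(-1517)=−, so +1.
(a,b)_2: α=-4, β=2; u≡3, v≡3 (mod 8); ε(u)ε(v)=1·1, αω(v)=-4·1, βω(u)=2·1; sum ≡ 1  ⇒  -1.
(a,b)_23: α=0, u≡10; β=2, v≡6 (mod 23); (10|23)=-1, (6|23)=+1; sign (−1)^0·-1^2·+1^0 = +1.
(a,b)_7: α=1, u≡3; β=0, v≡1 (mod 7); (3|7)=-1, (1|7)=+1; sign (−1)^0·-1^0·+1^1 = +1.
(a,b)_11: α=1, u≡4; β=0, v≡9 (mod 11); (4|11)=+1, (9|11)=+1; sign (−1)^0·+1^0·+1^1 = +1.
(a,b)_5: α=3, u≡1; β=0, v≡3 (mod 5); (1|5)=+1, (3|5)=-1; sign (−1)^0·+1^0·-1^3 = -1.
(a,b)_13: α=2, u≡4; β=0, v≡4 (mod 13); (4|13)=+1, (4|13)=+1; sign (−1)^0·+1^0·+1^2 = +1.
(47355, -1517 / ℚ) ramifies at {2, 5, 37, 41}: a division algebra.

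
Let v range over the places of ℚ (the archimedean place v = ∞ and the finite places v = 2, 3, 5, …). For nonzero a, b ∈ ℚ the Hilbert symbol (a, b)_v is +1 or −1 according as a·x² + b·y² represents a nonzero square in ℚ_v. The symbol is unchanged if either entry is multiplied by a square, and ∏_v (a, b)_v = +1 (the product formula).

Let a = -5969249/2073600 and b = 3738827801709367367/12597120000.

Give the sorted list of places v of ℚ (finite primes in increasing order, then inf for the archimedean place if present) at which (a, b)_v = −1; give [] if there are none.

(a, b) ≡ (-209, 53199069) mod (ℚ^×)²; places V = {2, 3, 5, 7, 11, 13, 17, 19, 23, 31, ∞}.
(a,b)_2: α=-10, β=-10; u≡7, v≡5 (mod 8); ε(u)ε(v)=1·0, αω(v)=-10·1, βω(u)=-10·0; sum ≡ 0  ⇒  +1.
(a,b)_5: α=-2, u≡4; β=-4, v≡1 (mod 5); (4|5)=+1, (1|5)=+1; sign (−1)^0·+1^-4·+1^-2 = +1.
(a,b)_7: α=0, u≡2; β=1, v≡1 (mod 7); (2|7)=+1, (1|7)=+1; sign (−1)^0·+1^1·+1^0 = +1.
(a,b)_3: α=-4, u≡1; β=-9, v≡2 (mod 3); (1|3)=+1, (2|3)=-1; sign (−1)^0·+1^-9·-1^-4 = +1.
(a,b)_17: α=0, u≡10; β=1, v≡3 (mod 17); (10|17)=-1, (3|17)=-1; sign (−1)^0·-1^1·-1^0 = -1.
(a,b)_31: α=0, u≡8; β=1, v≡1 (mod 31); (8|31)=+1, (1|31)=+1; sign (−1)^0·+1^1·+1^0 = +1.
(a,b)_19: α=1, u≡2; β=3, v≡5 (mod 19); (2|19)=-1, (5|19)=+1; sign (−1)^1·-1^3·+1^1 = +1.
(a,b)_11: α=1, u≡4; β=3, v≡6 (mod 11); (4|11)=+1, (6|11)=-1; sign (−1)^1·+1^3·-1^1 = +1.
(a,b)_23: α=0, u≡20; β=1, v≡12 (mod 23); (20|23)=-1, (12|23)=+1; sign (−1)^0·-1^1·+1^0 = -1.
(a,b)_∞: sgn(-209)=−, sgn(53199069)=+, so +1.
(a,b)_13: α=4, u≡10; β=6, v≡10 (mod 13); (10|13)=+1, (10|13)=+1; sign (−1)^0·+1^6·+1^4 = +1.
Ram(-209, 53199069) = {17, 23}; no ℚ_17-point on the conic.

[17, 23]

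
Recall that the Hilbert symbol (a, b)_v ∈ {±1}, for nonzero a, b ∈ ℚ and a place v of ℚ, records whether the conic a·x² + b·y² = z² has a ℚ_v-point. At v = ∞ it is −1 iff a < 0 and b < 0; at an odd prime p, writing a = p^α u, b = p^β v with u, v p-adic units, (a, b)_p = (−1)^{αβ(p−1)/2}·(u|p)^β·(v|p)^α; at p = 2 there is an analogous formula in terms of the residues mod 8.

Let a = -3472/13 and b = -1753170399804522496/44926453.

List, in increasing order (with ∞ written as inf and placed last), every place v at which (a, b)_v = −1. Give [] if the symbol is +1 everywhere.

[2, 7, 13, inf]

Mod squares: a ≡ -2821, b ≡ -104377. Check v ∈ {∞, 2, 7, 11, 13, 19, 31, 37}.
v=13: a=13^-1·(≡12), b=13^-5·(≡2) mod 13; (12|13)=+1, (2|13)=-1; (−1)^{-1·-5·6}·(+1)^-5·(-1)^-1 = -1.
v=∞: -2821 < 0 and -104377 < 0  ⇒  (a,b)_∞ = -1.
v=31: a=31^1·(≡20), b=31^3·(≡29) mod 31; (20|31)=+1, (29|31)=-1; (−1)^{1·3·15}·(+1)^3·(-1)^1 = +1.
v=19: a=19^0·(≡15), b=19^2·(≡9) mod 19; (15|19)=-1, (9|19)=+1; (−1)^{0·2·9}·(-1)^2·(+1)^0 = +1.
v=37: a=37^0·(≡9), b=37^1·(≡28) mod 37; (9|37)=+1, (28|37)=+1; (−1)^{0·1·18}·(+1)^1·(+1)^0 = +1.
v=2: v_2(a)=4, v_2(b)=18; units ≡ 3, 7 (mod 8); ε·ε+αω+βω = 1·1+4·0+18·1 ≡ 1  ⇒  (a,b)_2 = -1.
v=7: a=7^1·(≡6), b=7^5·(≡3) mod 7; (6|7)=-1, (3|7)=-1; (−1)^{1·5·3}·(-1)^5·(-1)^1 = -1.
v=11: a=11^0·(≡2), b=11^-2·(≡6) mod 11; (2|11)=-1, (6|11)=-1; (−1)^{0·-2·5}·(-1)^-2·(-1)^0 = +1.
Ram(-2821, -104377) = {2, 7, 13, ∞}; no ℚ_2-point on the conic.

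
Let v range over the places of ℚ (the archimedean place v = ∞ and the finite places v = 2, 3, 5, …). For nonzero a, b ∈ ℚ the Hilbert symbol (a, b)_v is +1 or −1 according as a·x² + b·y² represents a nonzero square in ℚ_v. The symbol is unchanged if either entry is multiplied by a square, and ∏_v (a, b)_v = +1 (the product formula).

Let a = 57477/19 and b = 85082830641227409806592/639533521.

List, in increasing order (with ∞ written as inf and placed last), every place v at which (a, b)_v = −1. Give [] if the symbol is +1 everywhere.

(a, b) ≡ (22287, 1173) mod (ℚ^×)²; places V = {2, 3, 7, 11, 17, 19, 23, ∞}.
(a,b)_23: α=1, u≡2; β=3, v≡5 (mod 23); (2|23)=+1, (5|23)=-1; sign (−1)^1·+1^3·-1^1 = +1.
(a,b)_7: α=2, u≡5; β=10, v≡1 (mod 7); (5|7)=-1, (1|7)=+1; sign (−1)^0·-1^10·+1^2 = +1.
(a,b)_2: α=0, β=8; u≡7, v≡5 (mod 8); ε(u)ε(v)=1·0, αω(v)=0·1, βω(u)=8·0; sum ≡ 0  ⇒  +1.
(a,b)_3: α=1, u≡1; β=9, v≡1 (mod 3); (1|3)=+1, (1|3)=+1; sign (−1)^1·+1^9·+1^1 = -1.
(a,b)_∞: sgn(22287)=+, sgn(1173)=+, so +1.
(a,b)_11: α=0, u≡3; β=-6, v≡2 (mod 11); (3|11)=+1, (2|11)=-1; sign (−1)^0·+1^-6·-1^0 = +1.
(a,b)_17: α=1, u≡16; β=3, v≡2 (mod 17); (16|17)=+1, (2|17)=+1; sign (−1)^0·+1^3·+1^1 = +1.
(a,b)_19: α=-1, u≡2; β=-2, v≡13 (mod 19); (2|19)=-1, (13|19)=-1; sign (−1)^0·-1^-2·-1^-1 = -1.
|Ram(22287, 1173)| = 2, even; anisotropic at {3, 19}.

[3, 19]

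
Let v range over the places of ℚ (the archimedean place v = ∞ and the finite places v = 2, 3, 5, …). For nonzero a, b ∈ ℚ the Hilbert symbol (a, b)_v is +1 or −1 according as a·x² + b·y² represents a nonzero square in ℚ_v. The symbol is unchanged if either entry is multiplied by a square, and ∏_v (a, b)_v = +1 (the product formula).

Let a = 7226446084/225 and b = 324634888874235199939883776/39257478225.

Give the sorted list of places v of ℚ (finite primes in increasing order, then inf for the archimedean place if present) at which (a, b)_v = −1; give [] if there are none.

[11, 23, 29, 47]

Mod squares: a ≡ 10690009, b ≡ 19. Check v ∈ {∞, 2, 3, 5, 7, 11, 13, 17, 19, 23, 29, 31, 37, 47}.
v=47: a=47^1·(≡3), b=47^2·(≡41) mod 47; (3|47)=+1, (41|47)=-1; (−1)^{1·2·23}·(+1)^2·(-1)^1 = -1.
v=∞: 10690009 > 0 and 19 > 0  ⇒  (a,b)_∞ = +1.
v=31: a=31^1·(≡27), b=31^2·(≡19) mod 31; (27|31)=-1, (19|31)=+1; (−1)^{1·2·15}·(-1)^2·(+1)^1 = +1.
v=37: a=37^0·(≡20), b=37^-2·(≡22) mod 37; (20|37)=-1, (22|37)=-1; (−1)^{0·-2·18}·(-1)^-2·(-1)^0 = +1.
v=3: a=3^-2·(≡1), b=3^-4·(≡1) mod 3; (1|3)=+1, (1|3)=+1; (−1)^{-2·-4·1}·(+1)^-4·(+1)^-2 = +1.
v=5: a=5^-2·(≡1), b=5^-2·(≡4) mod 5; (1|5)=+1, (4|5)=+1; (−1)^{-2·-2·2}·(+1)^-2·(+1)^-2 = +1.
v=7: a=7^0·(≡4), b=7^-2·(≡6) mod 7; (4|7)=+1, (6|7)=-1; (−1)^{0·-2·3}·(+1)^-2·(-1)^0 = +1.
v=2: v_2(a)=2, v_2(b)=8; units ≡ 1, 3 (mod 8); ε·ε+αω+βω = 0·1+2·1+8·0 ≡ 0  ⇒  (a,b)_2 = +1.
v=11: a=11^1·(≡2), b=11^4·(≡8) mod 11; (2|11)=-1, (8|11)=-1; (−1)^{1·4·5}·(-1)^4·(-1)^1 = -1.
v=13: a=13^2·(≡5), b=13^6·(≡11) mod 13; (5|13)=-1, (11|13)=-1; (−1)^{2·6·6}·(-1)^6·(-1)^2 = +1.
v=23: a=23^1·(≡11), b=23^2·(≡15) mod 23; (11|23)=-1, (15|23)=-1; (−1)^{1·2·11}·(-1)^2·(-1)^1 = -1.
v=17: a=17^0·(≡16), b=17^-2·(≡2) mod 17; (16|17)=+1, (2|17)=+1; (−1)^{0·-2·8}·(+1)^-2·(+1)^0 = +1.
v=19: a=19^0·(≡9), b=19^1·(≡1) mod 19; (9|19)=+1, (1|19)=+1; (−1)^{0·1·9}·(+1)^1·(+1)^0 = +1.
v=29: a=29^1·(≡14), b=29^2·(≡14) mod 29; (14|29)=-1, (14|29)=-1; (−1)^{1·2·14}·(-1)^2·(-1)^1 = -1.
|Ram(10690009, 19)| = 4, even; anisotropic at {11, 23, 29, 47}.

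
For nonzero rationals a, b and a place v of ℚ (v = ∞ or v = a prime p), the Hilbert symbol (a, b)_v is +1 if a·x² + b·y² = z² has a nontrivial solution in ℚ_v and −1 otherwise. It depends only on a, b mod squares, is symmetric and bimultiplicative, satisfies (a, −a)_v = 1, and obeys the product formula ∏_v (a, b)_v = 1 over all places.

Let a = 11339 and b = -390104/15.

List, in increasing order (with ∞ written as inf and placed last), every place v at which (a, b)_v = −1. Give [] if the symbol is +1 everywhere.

[3, 17, 29, 31]

(a, b) ≡ (11339, -12090) mod (ℚ^×)²; places V = {2, 3, 5, 11, 13, 17, 23, 29, 31, ∞}.
(a,b)_2: α=0, β=3; u≡3, v≡3 (mod 8); ε(u)ε(v)=1·1, αω(v)=0·1, βω(u)=3·1; sum ≡ 0  ⇒  +1.
(a,b)_5: α=0, u≡4; β=-1, v≡2 (mod 5); (4|5)=+1, (2|5)=-1; sign (−1)^0·+1^-1·-1^0 = +1.
(a,b)_∞: sgn(11339)=+, sgn(-12090)=−, so +1.
(a,b)_13: α=0, u≡3; β=1, v≡11 (mod 13); (3|13)=+1, (11|13)=-1; sign (−1)^0·+1^1·-1^0 = +1.
(a,b)_23: α=1, u≡10; β=0, v≡3 (mod 23); (10|23)=-1, (3|23)=+1; sign (−1)^0·-1^0·+1^1 = +1.
(a,b)_17: α=1, u≡4; β=0, v≡11 (mod 17); (4|17)=+1, (11|17)=-1; sign (−1)^0·+1^0·-1^1 = -1.
(a,b)_31: α=0, u≡24; β=1, v≡27 (mod 31); (24|31)=-1, (27|31)=-1; sign (−1)^0·-1^1·-1^0 = -1.
(a,b)_11: α=0, u≡9; β=2, v≡8 (mod 11); (9|11)=+1, (8|11)=-1; sign (−1)^0·+1^2·-1^0 = +1.
(a,b)_29: α=1, u≡14; β=0, v≡8 (mod 29); (14|29)=-1, (8|29)=-1; sign (−1)^0·-1^0·-1^1 = -1.
(a,b)_3: α=0, u≡2; β=-1, v≡2 (mod 3); (2|3)=-1, (2|3)=-1; sign (−1)^0·-1^-1·-1^0 = -1.
Ram(11339, -12090) = {3, 17, 29, 31}; no ℚ_3-point on the conic.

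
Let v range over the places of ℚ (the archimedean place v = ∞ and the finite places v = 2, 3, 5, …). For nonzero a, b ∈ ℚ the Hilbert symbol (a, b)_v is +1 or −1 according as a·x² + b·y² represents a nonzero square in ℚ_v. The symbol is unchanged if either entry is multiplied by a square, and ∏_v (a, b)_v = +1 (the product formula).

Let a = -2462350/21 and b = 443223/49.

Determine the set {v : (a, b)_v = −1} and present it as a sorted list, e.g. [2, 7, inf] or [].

(a, b) ≡ (-17094, 407) mod (ℚ^×)²; places V = {2, 3, 5, 7, 11, 37, ∞}.
(a,b)_37: α=1, u≡20; β=1, v≡27 (mod 37); (20|37)=-1, (27|37)=+1; sign (−1)^0·-1^1·+1^1 = -1.
(a,b)_7: α=-1, u≡4; β=-2, v≡4 (mod 7); (4|7)=+1, (4|7)=+1; sign (−1)^0·+1^-2·+1^-1 = +1.
(a,b)_∞: sgn(-17094)=−, sgn(407)=+, so +1.
(a,b)_3: α=-1, u≡2; β=2, v≡2 (mod 3); (2|3)=-1, (2|3)=-1; sign (−1)^0·-1^2·-1^-1 = -1.
(a,b)_11: α=3, u≡2; β=3, v≡5 (mod 11); (2|11)=-1, (5|11)=+1; sign (−1)^1·-1^3·+1^3 = +1.
(a,b)_2: α=1, β=0; u≡5, v≡7 (mod 8); ε(u)ε(v)=0·1, αω(v)=1·0, βω(u)=0·1; sum ≡ 0  ⇒  +1.
(a,b)_5: α=2, u≡1; β=0, v≡2 (mod 5); (1|5)=+1, (2|5)=-1; sign (−1)^0·+1^0·-1^2 = +1.
(-17094, 407 / ℚ) ramifies at {3, 37}: a division algebra.

[3, 37]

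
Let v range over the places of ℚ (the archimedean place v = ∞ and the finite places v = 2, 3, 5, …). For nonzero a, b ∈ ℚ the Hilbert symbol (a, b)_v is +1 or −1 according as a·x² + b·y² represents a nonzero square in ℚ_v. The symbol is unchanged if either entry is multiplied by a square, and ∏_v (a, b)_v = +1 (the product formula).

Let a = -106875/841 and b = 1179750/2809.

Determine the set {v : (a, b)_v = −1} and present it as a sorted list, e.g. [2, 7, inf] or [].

[2, 3, 13, 19]

Mod squares: a ≡ -19, b ≡ 390. Check v ∈ {∞, 2, 3, 5, 11, 13, 19, 29, 53}.
v=19: a=19^1·(≡15), b=19^0·(≡12) mod 19; (15|19)=-1, (12|19)=-1; (−1)^{1·0·9}·(-1)^0·(-1)^1 = -1.
v=2: v_2(a)=0, v_2(b)=1; units ≡ 5, 3 (mod 8); ε·ε+αω+βω = 0·1+0·1+1·1 ≡ 1  ⇒  (a,b)_2 = -1.
v=∞: -19 < 0 and 390 > 0  ⇒  (a,b)_∞ = +1.
v=29: a=29^-2·(≡19), b=29^0·(≡7) mod 29; (19|29)=-1, (7|29)=+1; (−1)^{-2·0·14}·(-1)^0·(+1)^-2 = +1.
v=13: a=13^0·(≡7), b=13^1·(≡10) mod 13; (7|13)=-1, (10|13)=+1; (−1)^{0·1·6}·(-1)^1·(+1)^0 = -1.
v=3: a=3^2·(≡2), b=3^1·(≡1) mod 3; (2|3)=-1, (1|3)=+1; (−1)^{2·1·1}·(-1)^1·(+1)^2 = -1.
v=5: a=5^4·(≡4), b=5^3·(≡2) mod 5; (4|5)=+1, (2|5)=-1; (−1)^{4·3·2}·(+1)^3·(-1)^4 = +1.
v=53: a=53^0·(≡19), b=53^-2·(≡23) mod 53; (19|53)=-1, (23|53)=-1; (−1)^{0·-2·26}·(-1)^-2·(-1)^0 = +1.
v=11: a=11^0·(≡9), b=11^2·(≡1) mod 11; (9|11)=+1, (1|11)=+1; (−1)^{0·2·5}·(+1)^2·(+1)^0 = +1.
(-19, 390 / ℚ) ramifies at {2, 3, 13, 19}: a division algebra.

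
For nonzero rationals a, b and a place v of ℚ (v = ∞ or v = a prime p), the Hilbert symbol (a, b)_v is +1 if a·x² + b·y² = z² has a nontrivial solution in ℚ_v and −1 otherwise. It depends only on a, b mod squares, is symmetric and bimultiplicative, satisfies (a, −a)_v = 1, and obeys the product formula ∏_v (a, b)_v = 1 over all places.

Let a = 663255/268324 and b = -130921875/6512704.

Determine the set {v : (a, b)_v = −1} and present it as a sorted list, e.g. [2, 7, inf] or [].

[3, 19]

Mod squares: a ≡ 255, b ≡ -19. Check v ∈ {∞, 2, 3, 5, 7, 11, 17, 19, 29, 37}.
v=7: a=7^-2·(≡6), b=7^2·(≡2) mod 7; (6|7)=-1, (2|7)=+1; (−1)^{-2·2·3}·(-1)^2·(+1)^-2 = +1.
v=2: v_2(a)=-2, v_2(b)=-6; units ≡ 7, 5 (mod 8); ε·ε+αω+βω = 1·0+-2·1+-6·0 ≡ 0  ⇒  (a,b)_2 = +1.
v=∞: 255 > 0 and -19 < 0  ⇒  (a,b)_∞ = +1.
v=37: a=37^-2·(≡33), b=37^0·(≡35) mod 37; (33|37)=+1, (35|37)=-1; (−1)^{-2·0·18}·(+1)^0·(-1)^-2 = +1.
v=5: a=5^1·(≡4), b=5^6·(≡4) mod 5; (4|5)=+1, (4|5)=+1; (−1)^{1·6·2}·(+1)^6·(+1)^1 = +1.
v=17: a=17^3·(≡13), b=17^0·(≡1) mod 17; (13|17)=+1, (1|17)=+1; (−1)^{3·0·8}·(+1)^0·(+1)^3 = +1.
v=19: a=19^0·(≡10), b=19^1·(≡14) mod 19; (10|19)=-1, (14|19)=-1; (−1)^{0·1·9}·(-1)^1·(-1)^0 = -1.
v=3: a=3^3·(≡1), b=3^2·(≡2) mod 3; (1|3)=+1, (2|3)=-1; (−1)^{3·2·1}·(+1)^2·(-1)^3 = -1.
v=11: a=11^0·(≡10), b=11^-2·(≡4) mod 11; (10|11)=-1, (4|11)=+1; (−1)^{0·-2·5}·(-1)^-2·(+1)^0 = +1.
v=29: a=29^0·(≡7), b=29^-2·(≡17) mod 29; (7|29)=+1, (17|29)=-1; (−1)^{0·-2·14}·(+1)^-2·(-1)^0 = +1.
Ram(255, -19) = {3, 19}; no ℚ_3-point on the conic.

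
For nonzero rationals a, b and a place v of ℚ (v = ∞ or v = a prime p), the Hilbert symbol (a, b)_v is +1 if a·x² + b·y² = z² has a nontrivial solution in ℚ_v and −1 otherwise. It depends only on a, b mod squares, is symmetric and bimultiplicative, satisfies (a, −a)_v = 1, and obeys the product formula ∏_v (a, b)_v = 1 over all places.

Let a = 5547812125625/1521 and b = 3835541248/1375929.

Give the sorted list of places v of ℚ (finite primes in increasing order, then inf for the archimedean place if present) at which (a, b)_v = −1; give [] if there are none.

(a, b) ≡ (209, 7) mod (ℚ^×)²; places V = {2, 3, 5, 7, 11, 13, 17, 19, 23, ∞}.
(a,b)_17: α=0, u≡12; β=-2, v≡7 (mod 17); (12|17)=-1, (7|17)=-1; sign (−1)^0·-1^-2·-1^0 = +1.
(a,b)_7: α=6, u≡3; β=3, v≡2 (mod 7); (3|7)=-1, (2|7)=+1; sign (−1)^0·-1^3·+1^6 = -1.
(a,b)_11: α=1, u≡6; β=2, v≡2 (mod 11); (6|11)=-1, (2|11)=-1; sign (−1)^0·-1^2·-1^1 = -1.
(a,b)_∞: sgn(209)=+, sgn(7)=+, so +1.
(a,b)_5: α=4, u≡1; β=0, v≡2 (mod 5); (1|5)=+1, (2|5)=-1; sign (−1)^0·+1^0·-1^4 = +1.
(a,b)_13: α=-2, u≡9; β=0, v≡5 (mod 13); (9|13)=+1, (5|13)=-1; sign (−1)^0·+1^0·-1^-2 = +1.
(a,b)_3: α=-2, u≡2; β=-2, v≡1 (mod 3); (2|3)=-1, (1|3)=+1; sign (−1)^0·-1^-2·+1^-2 = +1.
(a,b)_2: α=0, β=8; u≡1, v≡7 (mod 8); ε(u)ε(v)=0·1, αω(v)=0·0, βω(u)=8·0; sum ≡ 0  ⇒  +1.
(a,b)_23: α=0, u≡2; β=-2, v≡11 (mod 23); (2|23)=+1, (11|23)=-1; sign (−1)^0·+1^-2·-1^0 = +1.
(a,b)_19: α=3, u≡16; β=2, v≡1 (mod 19); (16|19)=+1, (1|19)=+1; sign (−1)^0·+1^2·+1^3 = +1.
(209, 7 / ℚ) ramifies at {7, 11}: a division algebra.

[7, 11]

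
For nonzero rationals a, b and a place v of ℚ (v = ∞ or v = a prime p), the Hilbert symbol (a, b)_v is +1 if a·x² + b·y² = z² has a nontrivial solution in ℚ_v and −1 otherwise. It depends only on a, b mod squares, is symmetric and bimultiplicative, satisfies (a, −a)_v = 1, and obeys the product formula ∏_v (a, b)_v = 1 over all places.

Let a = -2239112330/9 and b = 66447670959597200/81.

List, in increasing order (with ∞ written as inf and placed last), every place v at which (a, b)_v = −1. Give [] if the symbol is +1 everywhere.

(a, b) ≡ (-45696170, 377) mod (ℚ^×)²; places V = {2, 3, 5, 7, 13, 17, 19, 23, 29, 31, ∞}.
(a,b)_19: α=0, u≡14; β=2, v≡17 (mod 19); (14|19)=-1, (17|19)=+1; sign (−1)^0·-1^2·+1^0 = +1.
(a,b)_2: α=1, β=4; u≡3, v≡1 (mod 8); ε(u)ε(v)=1·0, αω(v)=1·0, βω(u)=4·1; sum ≡ 0  ⇒  +1.
(a,b)_∞: sgn(-45696170)=−, sgn(377)=+, so +1.
(a,b)_23: α=1, u≡14; β=2, v≡16 (mod 23); (14|23)=-1, (16|23)=+1; sign (−1)^0·-1^2·+1^1 = +1.
(a,b)_17: α=1, u≡16; β=0, v≡11 (mod 17); (16|17)=+1, (11|17)=-1; sign (−1)^0·+1^0·-1^1 = -1.
(a,b)_3: α=-2, u≡1; β=-4, v≡2 (mod 3); (1|3)=+1, (2|3)=-1; sign (−1)^0·+1^-4·-1^-2 = +1.
(a,b)_31: α=1, u≡22; β=2, v≡18 (mod 31); (22|31)=-1, (18|31)=+1; sign (−1)^0·-1^2·+1^1 = +1.
(a,b)_29: α=1, u≡15; β=1, v≡28 (mod 29); (15|29)=-1, (28|29)=+1; sign (−1)^0·-1^1·+1^1 = -1.
(a,b)_13: α=1, u≡11; β=1, v≡12 (mod 13); (11|13)=-1, (12|13)=+1; sign (−1)^0·-1^1·+1^1 = -1.
(a,b)_5: α=1, u≡1; β=2, v≡3 (mod 5); (1|5)=+1, (3|5)=-1; sign (−1)^0·+1^2·-1^1 = -1.
(a,b)_7: α=2, u≡6; β=4, v≡6 (mod 7); (6|7)=-1, (6|7)=-1; sign (−1)^0·-1^4·-1^2 = +1.
|Ram(-45696170, 377)| = 4, even; anisotropic at {5, 13, 17, 29}.

[5, 13, 17, 29]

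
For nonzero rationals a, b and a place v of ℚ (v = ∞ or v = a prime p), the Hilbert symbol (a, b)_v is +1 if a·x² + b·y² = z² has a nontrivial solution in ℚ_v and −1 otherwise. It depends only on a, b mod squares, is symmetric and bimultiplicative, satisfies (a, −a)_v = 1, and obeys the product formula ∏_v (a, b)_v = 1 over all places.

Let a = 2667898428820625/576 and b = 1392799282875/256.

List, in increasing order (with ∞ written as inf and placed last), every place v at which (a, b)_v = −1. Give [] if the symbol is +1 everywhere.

(a, b) ≡ (4433, 35) mod (ℚ^×)²; places V = {2, 3, 5, 7, 11, 13, 31, ∞}.
(a,b)_13: α=3, u≡9; β=2, v≡12 (mod 13); (9|13)=+1, (12|13)=+1; sign (−1)^0·+1^2·+1^3 = +1.
(a,b)_31: α=3, u≡9; β=2, v≡7 (mod 31); (9|31)=+1, (7|31)=+1; sign (−1)^0·+1^2·+1^3 = +1.
(a,b)_11: α=3, u≡6; β=2, v≡7 (mod 11); (6|11)=-1, (7|11)=-1; sign (−1)^0·-1^2·-1^3 = -1.
(a,b)_∞: sgn(4433)=+, sgn(35)=+, so +1.
(a,b)_7: α=2, u≡1; β=1, v≡3 (mod 7); (1|7)=+1, (3|7)=-1; sign (−1)^0·+1^1·-1^2 = +1.
(a,b)_5: α=4, u≡3; β=3, v≡3 (mod 5); (3|5)=-1, (3|5)=-1; sign (−1)^0·-1^3·-1^4 = -1.
(a,b)_3: α=-2, u≡2; β=4, v≡2 (mod 3); (2|3)=-1, (2|3)=-1; sign (−1)^0·-1^4·-1^-2 = +1.
(a,b)_2: α=-6, β=-8; u≡1, v≡3 (mod 8); ε(u)ε(v)=0·1, αω(v)=-6·1, βω(u)=-8·0; sum ≡ 0  ⇒  +1.
(4433, 35 / ℚ) ramifies at {5, 11}: a division algebra.

[5, 11]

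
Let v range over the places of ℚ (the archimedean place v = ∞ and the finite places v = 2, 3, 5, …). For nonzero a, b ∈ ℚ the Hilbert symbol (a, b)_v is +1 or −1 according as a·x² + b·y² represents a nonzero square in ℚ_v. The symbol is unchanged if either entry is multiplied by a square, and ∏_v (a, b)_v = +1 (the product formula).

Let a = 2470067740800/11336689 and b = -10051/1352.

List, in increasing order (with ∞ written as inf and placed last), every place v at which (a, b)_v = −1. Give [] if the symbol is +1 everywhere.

[2, 11]

Mod squares: a ≡ 1122, b ≡ -38. Check v ∈ {∞, 2, 3, 5, 7, 11, 13, 17, 19, 23, 37}.
v=3: a=3^3·(≡2), b=3^0·(≡1) mod 3; (2|3)=-1, (1|3)=+1; (−1)^{3·0·1}·(-1)^0·(+1)^3 = +1.
v=19: a=19^0·(≡11), b=19^1·(≡1) mod 19; (11|19)=+1, (1|19)=+1; (−1)^{0·1·9}·(+1)^1·(+1)^0 = +1.
v=23: a=23^2·(≡16), b=23^2·(≡13) mod 23; (16|23)=+1, (13|23)=+1; (−1)^{2·2·11}·(+1)^2·(+1)^2 = +1.
v=∞: 1122 > 0 and -38 < 0  ⇒  (a,b)_∞ = +1.
v=2: v_2(a)=7, v_2(b)=-3; units ≡ 1, 5 (mod 8); ε·ε+αω+βω = 0·0+7·1+-3·0 ≡ 1  ⇒  (a,b)_2 = -1.
v=7: a=7^-2·(≡4), b=7^0·(≡1) mod 7; (4|7)=+1, (1|7)=+1; (−1)^{-2·0·3}·(+1)^0·(+1)^-2 = +1.
v=17: a=17^3·(≡13), b=17^0·(≡9) mod 17; (13|17)=+1, (9|17)=+1; (−1)^{3·0·8}·(+1)^0·(+1)^3 = +1.
v=37: a=37^-2·(≡36), b=37^0·(≡21) mod 37; (36|37)=+1, (21|37)=+1; (−1)^{-2·0·18}·(+1)^0·(+1)^-2 = +1.
v=5: a=5^2·(≡3), b=5^0·(≡2) mod 5; (3|5)=-1, (2|5)=-1; (−1)^{2·0·2}·(-1)^0·(-1)^2 = +1.
v=13: a=13^-2·(≡10), b=13^-2·(≡3) mod 13; (10|13)=+1, (3|13)=+1; (−1)^{-2·-2·6}·(+1)^-2·(+1)^-2 = +1.
v=11: a=11^1·(≡9), b=11^0·(≡8) mod 11; (9|11)=+1, (8|11)=-1; (−1)^{1·0·5}·(+1)^0·(-1)^1 = -1.
Ram(1122, -38) = {2, 11}; no ℚ_2-point on the conic.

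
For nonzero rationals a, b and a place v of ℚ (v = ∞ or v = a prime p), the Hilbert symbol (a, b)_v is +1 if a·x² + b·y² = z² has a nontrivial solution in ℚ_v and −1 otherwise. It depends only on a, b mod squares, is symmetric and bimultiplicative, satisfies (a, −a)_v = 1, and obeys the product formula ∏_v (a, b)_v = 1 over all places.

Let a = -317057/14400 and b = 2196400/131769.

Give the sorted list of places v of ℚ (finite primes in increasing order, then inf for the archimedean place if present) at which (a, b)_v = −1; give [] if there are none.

Mod squares: a ≡ -377, b ≡ 19. Check v ∈ {∞, 2, 3, 5, 11, 13, 17, 19, 29}.
v=29: a=29^3·(≡1), b=29^0·(≡21) mod 29; (1|29)=+1, (21|29)=-1; (−1)^{3·0·14}·(+1)^0·(-1)^3 = -1.
v=5: a=5^-2·(≡3), b=5^2·(≡4) mod 5; (3|5)=-1, (4|5)=+1; (−1)^{-2·2·2}·(-1)^2·(+1)^-2 = +1.
v=3: a=3^-2·(≡1), b=3^-2·(≡1) mod 3; (1|3)=+1, (1|3)=+1; (−1)^{-2·-2·1}·(+1)^-2·(+1)^-2 = +1.
v=17: a=17^0·(≡10), b=17^2·(≡9) mod 17; (10|17)=-1, (9|17)=+1; (−1)^{0·2·8}·(-1)^2·(+1)^0 = +1.
v=19: a=19^0·(≡2), b=19^1·(≡1) mod 19; (2|19)=-1, (1|19)=+1; (−1)^{0·1·9}·(-1)^1·(+1)^0 = -1.
v=11: a=11^0·(≡7), b=11^-4·(≡7) mod 11; (7|11)=-1, (7|11)=-1; (−1)^{0·-4·5}·(-1)^-4·(-1)^0 = +1.
v=13: a=13^1·(≡10), b=13^0·(≡11) mod 13; (10|13)=+1, (11|13)=-1; (−1)^{1·0·6}·(+1)^0·(-1)^1 = -1.
v=∞: -377 < 0 and 19 > 0  ⇒  (a,b)_∞ = +1.
v=2: v_2(a)=-6, v_2(b)=4; units ≡ 7, 3 (mod 8); ε·ε+αω+βω = 1·1+-6·1+4·0 ≡ 1  ⇒  (a,b)_2 = -1.
|Ram(-377, 19)| = 4, even; anisotropic at {2, 13, 19, 29}.

[2, 13, 19, 29]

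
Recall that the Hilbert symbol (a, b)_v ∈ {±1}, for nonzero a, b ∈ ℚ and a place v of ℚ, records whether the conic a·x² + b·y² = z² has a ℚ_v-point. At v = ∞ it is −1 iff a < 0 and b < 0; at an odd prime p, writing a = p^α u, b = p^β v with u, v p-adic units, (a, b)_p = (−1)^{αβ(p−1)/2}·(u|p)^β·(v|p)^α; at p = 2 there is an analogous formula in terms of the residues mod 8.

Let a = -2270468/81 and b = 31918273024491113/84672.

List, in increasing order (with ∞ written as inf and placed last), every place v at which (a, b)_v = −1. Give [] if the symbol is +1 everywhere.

[2, 29]

(a, b) ≡ (-1073, 3219) mod (ℚ^×)²; places V = {2, 3, 7, 13, 17, 23, 29, 37, ∞}.
(a,b)_37: α=1, u≡8; β=3, v≡18 (mod 37); (8|37)=-1, (18|37)=-1; sign (−1)^0·-1^3·-1^1 = +1.
(a,b)_13: α=0, u≡7; β=2, v≡6 (mod 13); (7|13)=-1, (6|13)=-1; sign (−1)^0·-1^2·-1^0 = +1.
(a,b)_23: α=2, u≡18; β=2, v≡15 (mod 23); (18|23)=+1, (15|23)=-1; sign (−1)^0·+1^2·-1^2 = +1.
(a,b)_3: α=-4, u≡1; β=-3, v≡2 (mod 3); (1|3)=+1, (2|3)=-1; sign (−1)^0·+1^-3·-1^-4 = +1.
(a,b)_2: α=2, β=-6; u≡7, v≡3 (mod 8); ε(u)ε(v)=1·1, αω(v)=2·1, βω(u)=-6·0; sum ≡ 1  ⇒  -1.
(a,b)_7: α=0, u≡6; β=-2, v≡6 (mod 7); (6|7)=-1, (6|7)=-1; sign (−1)^0·-1^-2·-1^0 = +1.
(a,b)_17: α=0, u≡4; β=2, v≡10 (mod 17); (4|17)=+1, (10|17)=-1; sign (−1)^0·+1^2·-1^0 = +1.
(a,b)_∞: sgn(-1073)=−, sgn(3219)=+, so +1.
(a,b)_29: α=1, u≡18; β=3, v≡22 (mod 29); (18|29)=-1, (22|29)=+1; sign (−1)^0·-1^3·+1^1 = -1.
(-1073, 3219 / ℚ) ramifies at {2, 29}: a division algebra.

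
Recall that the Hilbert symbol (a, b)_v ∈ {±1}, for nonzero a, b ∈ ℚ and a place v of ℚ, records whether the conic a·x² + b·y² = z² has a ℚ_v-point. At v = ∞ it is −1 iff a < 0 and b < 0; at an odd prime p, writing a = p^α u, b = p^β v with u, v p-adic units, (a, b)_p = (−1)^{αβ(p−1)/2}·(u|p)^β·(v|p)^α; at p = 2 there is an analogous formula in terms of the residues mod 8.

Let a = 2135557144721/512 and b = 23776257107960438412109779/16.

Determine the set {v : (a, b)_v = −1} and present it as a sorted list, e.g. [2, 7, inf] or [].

[2, 13]

(a, b) ≡ (2002, 88179) mod (ℚ^×)²; places V = {2, 3, 7, 11, 13, 17, 19, ∞}.
(a,b)_13: α=3, u≡2; β=3, v≡1 (mod 13); (2|13)=-1, (1|13)=+1; sign (−1)^0·-1^3·+1^3 = -1.
(a,b)_3: α=0, u≡1; β=11, v≡2 (mod 3); (1|3)=+1, (2|3)=-1; sign (−1)^0·+1^11·-1^0 = +1.
(a,b)_7: α=1, u≡6; β=3, v≡2 (mod 7); (6|7)=-1, (2|7)=+1; sign (−1)^1·-1^3·+1^1 = +1.
(a,b)_2: α=-9, β=-4; u≡1, v≡3 (mod 8); ε(u)ε(v)=0·1, αω(v)=-9·1, βω(u)=-4·0; sum ≡ 1  ⇒  -1.
(a,b)_17: α=2, u≡8; β=3, v≡9 (mod 17); (8|17)=+1, (9|17)=+1; sign (−1)^0·+1^3·+1^2 = +1.
(a,b)_19: α=2, u≡6; β=5, v≡5 (mod 19); (6|19)=+1, (5|19)=+1; sign (−1)^0·+1^5·+1^2 = +1.
(a,b)_11: α=3, u≡10; β=4, v≡1 (mod 11); (10|11)=-1, (1|11)=+1; sign (−1)^0·-1^4·+1^3 = +1.
(a,b)_∞: sgn(2002)=+, sgn(88179)=+, so +1.
Ram(2002, 88179) = {2, 13}; no ℚ_2-point on the conic.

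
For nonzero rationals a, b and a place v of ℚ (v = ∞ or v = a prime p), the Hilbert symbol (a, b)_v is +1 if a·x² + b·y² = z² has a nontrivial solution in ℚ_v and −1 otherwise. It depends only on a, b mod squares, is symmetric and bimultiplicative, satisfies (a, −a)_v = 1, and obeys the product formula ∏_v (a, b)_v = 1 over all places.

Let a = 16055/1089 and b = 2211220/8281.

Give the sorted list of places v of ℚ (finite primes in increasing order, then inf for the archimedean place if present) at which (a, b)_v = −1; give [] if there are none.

Mod squares: a ≡ 95, b ≡ 1045. Check v ∈ {∞, 2, 3, 5, 7, 11, 13, 19, 23}.
v=∞: 95 > 0 and 1045 > 0  ⇒  (a,b)_∞ = +1.
v=11: a=11^-2·(≡8), b=11^1·(≡8) mod 11; (8|11)=-1, (8|11)=-1; (−1)^{-2·1·5}·(-1)^1·(-1)^-2 = -1.
v=5: a=5^1·(≡4), b=5^1·(≡4) mod 5; (4|5)=+1, (4|5)=+1; (−1)^{1·1·2}·(+1)^1·(+1)^1 = +1.
v=3: a=3^-2·(≡2), b=3^0·(≡1) mod 3; (2|3)=-1, (1|3)=+1; (−1)^{-2·0·1}·(-1)^0·(+1)^-2 = +1.
v=23: a=23^0·(≡3), b=23^2·(≡17) mod 23; (3|23)=+1, (17|23)=-1; (−1)^{0·2·11}·(+1)^2·(-1)^0 = +1.
v=7: a=7^0·(≡1), b=7^-2·(≡4) mod 7; (1|7)=+1, (4|7)=+1; (−1)^{0·-2·3}·(+1)^-2·(+1)^0 = +1.
v=19: a=19^1·(≡11), b=19^1·(≡11) mod 19; (11|19)=+1, (11|19)=+1; (−1)^{1·1·9}·(+1)^1·(+1)^1 = -1.
v=2: v_2(a)=0, v_2(b)=2; units ≡ 7, 5 (mod 8); ε·ε+αω+βω = 1·0+0·1+2·0 ≡ 0  ⇒  (a,b)_2 = +1.
v=13: a=13^2·(≡3), b=13^-2·(≡5) mod 13; (3|13)=+1, (5|13)=-1; (−1)^{2·-2·6}·(+1)^-2·(-1)^2 = +1.
(95, 1045 / ℚ) ramifies at {11, 19}: a division algebra.

[11, 19]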